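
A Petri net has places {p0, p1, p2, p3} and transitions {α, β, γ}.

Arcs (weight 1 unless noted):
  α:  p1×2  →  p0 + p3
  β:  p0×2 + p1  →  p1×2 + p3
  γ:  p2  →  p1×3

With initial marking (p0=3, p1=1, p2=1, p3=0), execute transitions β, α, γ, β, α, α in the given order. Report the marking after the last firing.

(p0=2, p1=0, p2=0, p3=5)

step 1: fire β:  (p0=3, p1=1, p2=1, p3=0) → (p0=1, p1=2, p2=1, p3=1)
step 2: fire α:  (p0=1, p1=2, p2=1, p3=1) → (p0=2, p1=0, p2=1, p3=2)
step 3: fire γ:  (p0=2, p1=0, p2=1, p3=2) → (p0=2, p1=3, p2=0, p3=2)
step 4: fire β:  (p0=2, p1=3, p2=0, p3=2) → (p0=0, p1=4, p2=0, p3=3)
step 5: fire α:  (p0=0, p1=4, p2=0, p3=3) → (p0=1, p1=2, p2=0, p3=4)
step 6: fire α:  (p0=1, p1=2, p2=0, p3=4) → (p0=2, p1=0, p2=0, p3=5)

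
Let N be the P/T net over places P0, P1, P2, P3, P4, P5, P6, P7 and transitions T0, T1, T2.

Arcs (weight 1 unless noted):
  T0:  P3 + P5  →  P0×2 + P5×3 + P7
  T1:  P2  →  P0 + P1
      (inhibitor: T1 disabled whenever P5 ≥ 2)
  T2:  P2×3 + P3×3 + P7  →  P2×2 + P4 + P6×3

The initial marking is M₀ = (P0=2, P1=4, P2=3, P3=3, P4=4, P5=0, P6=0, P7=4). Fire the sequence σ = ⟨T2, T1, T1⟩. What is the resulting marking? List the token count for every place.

(P0=4, P1=6, P2=0, P3=0, P4=5, P5=0, P6=3, P7=3)

step 1: fire T2:  (P0=2, P1=4, P2=3, P3=3, P4=4, P5=0, P6=0, P7=4) → (P0=2, P1=4, P2=2, P3=0, P4=5, P5=0, P6=3, P7=3)
step 2: fire T1:  (P0=2, P1=4, P2=2, P3=0, P4=5, P5=0, P6=3, P7=3) → (P0=3, P1=5, P2=1, P3=0, P4=5, P5=0, P6=3, P7=3)
step 3: fire T1:  (P0=3, P1=5, P2=1, P3=0, P4=5, P5=0, P6=3, P7=3) → (P0=4, P1=6, P2=0, P3=0, P4=5, P5=0, P6=3, P7=3)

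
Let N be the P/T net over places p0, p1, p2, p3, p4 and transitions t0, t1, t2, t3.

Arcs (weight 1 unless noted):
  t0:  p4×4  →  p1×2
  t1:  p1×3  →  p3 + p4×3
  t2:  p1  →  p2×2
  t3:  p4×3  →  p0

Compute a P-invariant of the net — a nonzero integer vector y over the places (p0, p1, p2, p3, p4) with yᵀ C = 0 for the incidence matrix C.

y = (p0:3, p1:2, p2:1, p3:3, p4:1)

Incidence matrix C (rows=places, cols=transitions):
       t0   t1   t2   t3
   p0   0    0    0    1
   p1   2   -3   -1    0
   p2   0    0    2    0
   p3   0    1    0    0
   p4  -4    3    0   -3

Candidate y = [3, 2, 1, 3, 1]; check y·C column-wise:
  col t0: 3·0 + 2·2 + 1·0 + 3·0 + 1·-4 = 0
  col t1: 3·0 + 2·-3 + 1·0 + 3·1 + 1·3 = 0
  col t2: 3·0 + 2·-1 + 1·2 + 3·0 + 1·0 = 0
  col t3: 3·1 + 2·0 + 1·0 + 3·0 + 1·-3 = 0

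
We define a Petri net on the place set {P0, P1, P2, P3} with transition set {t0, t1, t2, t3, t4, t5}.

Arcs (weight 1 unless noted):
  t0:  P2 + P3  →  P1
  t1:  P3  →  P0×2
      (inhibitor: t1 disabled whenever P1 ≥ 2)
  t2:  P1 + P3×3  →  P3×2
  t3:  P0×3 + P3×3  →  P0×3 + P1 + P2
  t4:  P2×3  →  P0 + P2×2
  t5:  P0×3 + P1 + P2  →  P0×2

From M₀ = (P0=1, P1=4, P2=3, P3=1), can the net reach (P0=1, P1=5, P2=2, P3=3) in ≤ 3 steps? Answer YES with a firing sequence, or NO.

depth 0: 1 marking
depth 1: 3 markings reached so far
depth 2: 4 markings reached so far
depth 3: 4 markings reached so far
(frontier empty at depth 3; search complete)
target is not among the 4 markings reachable within 3 steps

NO — not reachable within 3 firings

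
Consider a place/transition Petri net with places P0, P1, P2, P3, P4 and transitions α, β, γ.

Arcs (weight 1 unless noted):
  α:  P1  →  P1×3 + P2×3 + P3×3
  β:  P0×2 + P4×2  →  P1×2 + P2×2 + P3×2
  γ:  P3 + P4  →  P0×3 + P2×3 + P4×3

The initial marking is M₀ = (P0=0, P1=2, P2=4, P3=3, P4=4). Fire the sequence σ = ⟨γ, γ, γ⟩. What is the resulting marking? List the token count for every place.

(P0=9, P1=2, P2=13, P3=0, P4=10)

step 1: fire γ:  (P0=0, P1=2, P2=4, P3=3, P4=4) → (P0=3, P1=2, P2=7, P3=2, P4=6)
step 2: fire γ:  (P0=3, P1=2, P2=7, P3=2, P4=6) → (P0=6, P1=2, P2=10, P3=1, P4=8)
step 3: fire γ:  (P0=6, P1=2, P2=10, P3=1, P4=8) → (P0=9, P1=2, P2=13, P3=0, P4=10)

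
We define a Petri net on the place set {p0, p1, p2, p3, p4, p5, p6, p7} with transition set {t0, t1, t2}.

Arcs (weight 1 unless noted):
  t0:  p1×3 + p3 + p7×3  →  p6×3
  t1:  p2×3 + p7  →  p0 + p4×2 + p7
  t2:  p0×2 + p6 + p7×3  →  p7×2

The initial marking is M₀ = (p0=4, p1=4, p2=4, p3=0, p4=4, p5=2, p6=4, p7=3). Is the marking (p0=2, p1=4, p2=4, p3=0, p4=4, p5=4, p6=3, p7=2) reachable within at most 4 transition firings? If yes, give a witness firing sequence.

depth 0: 1 marking
depth 1: 3 markings reached so far
depth 2: 4 markings reached so far
depth 3: 4 markings reached so far
(frontier empty at depth 3; search complete)
target is not among the 4 markings reachable within 4 steps

NO — not reachable within 4 firings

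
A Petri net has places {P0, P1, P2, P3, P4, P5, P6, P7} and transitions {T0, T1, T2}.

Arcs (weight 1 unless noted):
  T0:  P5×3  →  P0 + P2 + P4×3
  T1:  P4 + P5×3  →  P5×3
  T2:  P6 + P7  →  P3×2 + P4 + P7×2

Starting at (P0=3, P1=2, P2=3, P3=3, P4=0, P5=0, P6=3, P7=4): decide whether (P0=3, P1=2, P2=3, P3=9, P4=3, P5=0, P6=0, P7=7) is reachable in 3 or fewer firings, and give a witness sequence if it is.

step 1: fire T2:  (P0=3, P1=2, P2=3, P3=3, P4=0, P5=0, P6=3, P7=4) → (P0=3, P1=2, P2=3, P3=5, P4=1, P5=0, P6=2, P7=5)
step 2: fire T2:  (P0=3, P1=2, P2=3, P3=5, P4=1, P5=0, P6=2, P7=5) → (P0=3, P1=2, P2=3, P3=7, P4=2, P5=0, P6=1, P7=6)
step 3: fire T2:  (P0=3, P1=2, P2=3, P3=7, P4=2, P5=0, P6=1, P7=6) → (P0=3, P1=2, P2=3, P3=9, P4=3, P5=0, P6=0, P7=7)

YES — reachable via ⟨T2, T2, T2⟩ (3 firings)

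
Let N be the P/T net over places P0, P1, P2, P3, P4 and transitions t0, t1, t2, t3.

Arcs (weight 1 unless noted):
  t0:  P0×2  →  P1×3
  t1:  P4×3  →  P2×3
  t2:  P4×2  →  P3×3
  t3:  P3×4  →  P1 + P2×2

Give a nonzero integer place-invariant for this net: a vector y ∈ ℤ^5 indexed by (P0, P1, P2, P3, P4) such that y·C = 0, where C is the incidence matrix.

Incidence matrix C (rows=places, cols=transitions):
       t0   t1   t2   t3
   P0  -2    0    0    0
   P1   3    0    0    1
   P2   0    3    0    2
   P3   0    0    3   -4
   P4   0   -3   -2    0

Candidate y = [3, 2, 3, 2, 3]; check y·C column-wise:
  col t0: 3·-2 + 2·3 + 3·0 + 2·0 + 3·0 = 0
  col t1: 3·0 + 2·0 + 3·3 + 2·0 + 3·-3 = 0
  col t2: 3·0 + 2·0 + 3·0 + 2·3 + 3·-2 = 0
  col t3: 3·0 + 2·1 + 3·2 + 2·-4 + 3·0 = 0

y = (P0:3, P1:2, P2:3, P3:2, P4:3)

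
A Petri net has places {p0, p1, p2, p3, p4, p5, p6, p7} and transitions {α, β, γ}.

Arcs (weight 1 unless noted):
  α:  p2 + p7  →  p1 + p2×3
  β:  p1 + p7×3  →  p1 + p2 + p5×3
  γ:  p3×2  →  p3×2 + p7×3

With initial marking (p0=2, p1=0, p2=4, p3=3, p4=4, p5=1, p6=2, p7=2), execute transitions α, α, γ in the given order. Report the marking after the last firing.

step 1: fire α:  (p0=2, p1=0, p2=4, p3=3, p4=4, p5=1, p6=2, p7=2) → (p0=2, p1=1, p2=6, p3=3, p4=4, p5=1, p6=2, p7=1)
step 2: fire α:  (p0=2, p1=1, p2=6, p3=3, p4=4, p5=1, p6=2, p7=1) → (p0=2, p1=2, p2=8, p3=3, p4=4, p5=1, p6=2, p7=0)
step 3: fire γ:  (p0=2, p1=2, p2=8, p3=3, p4=4, p5=1, p6=2, p7=0) → (p0=2, p1=2, p2=8, p3=3, p4=4, p5=1, p6=2, p7=3)

(p0=2, p1=2, p2=8, p3=3, p4=4, p5=1, p6=2, p7=3)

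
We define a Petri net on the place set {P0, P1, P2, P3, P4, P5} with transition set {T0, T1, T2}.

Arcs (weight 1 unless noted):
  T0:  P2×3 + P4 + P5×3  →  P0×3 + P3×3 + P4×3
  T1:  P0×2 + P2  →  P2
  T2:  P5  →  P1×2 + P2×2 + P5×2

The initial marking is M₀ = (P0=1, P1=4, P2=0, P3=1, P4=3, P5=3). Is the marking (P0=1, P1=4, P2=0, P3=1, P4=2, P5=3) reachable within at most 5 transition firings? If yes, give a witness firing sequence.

depth 0: 1 marking
depth 1: 2 markings reached so far
depth 2: 3 markings reached so far
depth 3: 5 markings reached so far
depth 4: 8 markings reached so far
depth 5: 13 markings reached so far
target is not among the 13 markings reachable within 5 steps

NO — not reachable within 5 firings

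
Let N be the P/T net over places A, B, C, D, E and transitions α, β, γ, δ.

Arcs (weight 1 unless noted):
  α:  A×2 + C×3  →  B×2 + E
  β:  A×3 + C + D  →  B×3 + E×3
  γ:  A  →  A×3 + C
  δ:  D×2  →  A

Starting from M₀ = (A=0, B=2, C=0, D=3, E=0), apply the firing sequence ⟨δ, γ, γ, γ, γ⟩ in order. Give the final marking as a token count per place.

(A=9, B=2, C=4, D=1, E=0)

step 1: fire δ:  (A=0, B=2, C=0, D=3, E=0) → (A=1, B=2, C=0, D=1, E=0)
step 2: fire γ:  (A=1, B=2, C=0, D=1, E=0) → (A=3, B=2, C=1, D=1, E=0)
step 3: fire γ:  (A=3, B=2, C=1, D=1, E=0) → (A=5, B=2, C=2, D=1, E=0)
step 4: fire γ:  (A=5, B=2, C=2, D=1, E=0) → (A=7, B=2, C=3, D=1, E=0)
step 5: fire γ:  (A=7, B=2, C=3, D=1, E=0) → (A=9, B=2, C=4, D=1, E=0)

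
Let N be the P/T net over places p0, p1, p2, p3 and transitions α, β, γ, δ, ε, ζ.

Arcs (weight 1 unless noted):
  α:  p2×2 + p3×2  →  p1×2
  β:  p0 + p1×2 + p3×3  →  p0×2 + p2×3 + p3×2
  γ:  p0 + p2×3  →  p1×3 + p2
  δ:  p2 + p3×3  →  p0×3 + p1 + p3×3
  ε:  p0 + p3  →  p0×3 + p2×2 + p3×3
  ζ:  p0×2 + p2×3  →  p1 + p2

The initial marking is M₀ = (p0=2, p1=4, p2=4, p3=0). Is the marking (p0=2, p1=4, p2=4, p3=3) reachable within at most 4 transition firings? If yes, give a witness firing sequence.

depth 0: 1 marking
depth 1: 3 markings reached so far
depth 2: 3 markings reached so far
(frontier empty at depth 2; search complete)
target is not among the 3 markings reachable within 4 steps

NO — not reachable within 4 firings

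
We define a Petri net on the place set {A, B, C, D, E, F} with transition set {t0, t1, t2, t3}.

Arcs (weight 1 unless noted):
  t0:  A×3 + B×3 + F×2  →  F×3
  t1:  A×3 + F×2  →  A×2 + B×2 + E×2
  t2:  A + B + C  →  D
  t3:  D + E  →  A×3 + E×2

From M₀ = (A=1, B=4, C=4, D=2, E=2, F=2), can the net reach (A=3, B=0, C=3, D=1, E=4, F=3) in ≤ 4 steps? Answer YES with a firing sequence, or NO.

step 1: fire t2:  (A=1, B=4, C=4, D=2, E=2, F=2) → (A=0, B=3, C=3, D=3, E=2, F=2)
step 2: fire t3:  (A=0, B=3, C=3, D=3, E=2, F=2) → (A=3, B=3, C=3, D=2, E=3, F=2)
step 3: fire t0:  (A=3, B=3, C=3, D=2, E=3, F=2) → (A=0, B=0, C=3, D=2, E=3, F=3)
step 4: fire t3:  (A=0, B=0, C=3, D=2, E=3, F=3) → (A=3, B=0, C=3, D=1, E=4, F=3)

YES — reachable via ⟨t2, t3, t0, t3⟩ (4 firings)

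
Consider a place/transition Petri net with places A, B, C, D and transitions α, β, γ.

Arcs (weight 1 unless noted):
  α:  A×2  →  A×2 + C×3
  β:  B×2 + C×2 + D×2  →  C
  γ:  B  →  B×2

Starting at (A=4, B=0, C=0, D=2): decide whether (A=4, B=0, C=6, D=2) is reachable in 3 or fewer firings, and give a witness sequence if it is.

YES — reachable via ⟨α, α⟩ (2 firings)

step 1: fire α:  (A=4, B=0, C=0, D=2) → (A=4, B=0, C=3, D=2)
step 2: fire α:  (A=4, B=0, C=3, D=2) → (A=4, B=0, C=6, D=2)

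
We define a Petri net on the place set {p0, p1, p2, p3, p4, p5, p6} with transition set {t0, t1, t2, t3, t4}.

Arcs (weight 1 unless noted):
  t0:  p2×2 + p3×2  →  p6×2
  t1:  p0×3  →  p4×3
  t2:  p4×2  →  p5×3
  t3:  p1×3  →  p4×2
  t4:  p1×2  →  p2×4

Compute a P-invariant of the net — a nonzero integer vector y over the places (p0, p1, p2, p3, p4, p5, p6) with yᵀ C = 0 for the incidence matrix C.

Incidence matrix C (rows=places, cols=transitions):
       t0   t1   t2   t3   t4
   p0   0   -3    0    0    0
   p1   0    0    0   -3   -2
   p2  -2    0    0    0    4
   p3  -2    0    0    0    0
   p4   0    3   -2    2    0
   p5   0    0    3    0    0
   p6   2    0    0    0    0

Candidate y = [3, 2, 1, -1, 3, 2, 0]; check y·C column-wise:
  col t0: 3·0 + 2·0 + 1·-2 + -1·-2 + 3·0 + 2·0 + 0·2 = 0
  col t1: 3·-3 + 2·0 + 1·0 + -1·0 + 3·3 + 2·0 = 0
  col t2: 3·0 + 2·0 + 1·0 + -1·0 + 3·-2 + 2·3 = 0
  col t3: 3·0 + 2·-3 + 1·0 + -1·0 + 3·2 + 2·0 = 0
  col t4: 3·0 + 2·-2 + 1·4 + -1·0 + 3·0 + 2·0 = 0

y = (p0:3, p1:2, p2:1, p3:-1, p4:3, p5:2, p6:0)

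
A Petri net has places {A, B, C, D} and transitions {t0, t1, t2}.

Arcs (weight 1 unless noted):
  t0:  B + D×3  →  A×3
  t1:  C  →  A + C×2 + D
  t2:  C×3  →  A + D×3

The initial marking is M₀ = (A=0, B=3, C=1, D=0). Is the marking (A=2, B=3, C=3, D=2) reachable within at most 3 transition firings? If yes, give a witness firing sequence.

YES — reachable via ⟨t1, t1⟩ (2 firings)

step 1: fire t1:  (A=0, B=3, C=1, D=0) → (A=1, B=3, C=2, D=1)
step 2: fire t1:  (A=1, B=3, C=2, D=1) → (A=2, B=3, C=3, D=2)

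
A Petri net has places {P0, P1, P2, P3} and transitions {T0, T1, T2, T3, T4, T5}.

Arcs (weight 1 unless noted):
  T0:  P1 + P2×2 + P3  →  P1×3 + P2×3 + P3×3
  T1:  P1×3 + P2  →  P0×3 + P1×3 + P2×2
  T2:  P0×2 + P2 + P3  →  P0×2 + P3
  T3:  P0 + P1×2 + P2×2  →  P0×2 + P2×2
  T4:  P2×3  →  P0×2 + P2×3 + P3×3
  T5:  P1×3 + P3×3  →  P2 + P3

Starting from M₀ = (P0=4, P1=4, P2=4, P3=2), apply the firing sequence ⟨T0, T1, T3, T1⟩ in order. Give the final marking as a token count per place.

step 1: fire T0:  (P0=4, P1=4, P2=4, P3=2) → (P0=4, P1=6, P2=5, P3=4)
step 2: fire T1:  (P0=4, P1=6, P2=5, P3=4) → (P0=7, P1=6, P2=6, P3=4)
step 3: fire T3:  (P0=7, P1=6, P2=6, P3=4) → (P0=8, P1=4, P2=6, P3=4)
step 4: fire T1:  (P0=8, P1=4, P2=6, P3=4) → (P0=11, P1=4, P2=7, P3=4)

(P0=11, P1=4, P2=7, P3=4)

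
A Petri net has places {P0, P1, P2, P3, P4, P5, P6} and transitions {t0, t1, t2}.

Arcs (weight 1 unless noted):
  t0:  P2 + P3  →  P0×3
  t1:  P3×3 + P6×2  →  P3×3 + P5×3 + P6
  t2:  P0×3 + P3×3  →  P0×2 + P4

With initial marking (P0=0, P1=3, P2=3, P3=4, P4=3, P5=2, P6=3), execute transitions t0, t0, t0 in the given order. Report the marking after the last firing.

(P0=9, P1=3, P2=0, P3=1, P4=3, P5=2, P6=3)

step 1: fire t0:  (P0=0, P1=3, P2=3, P3=4, P4=3, P5=2, P6=3) → (P0=3, P1=3, P2=2, P3=3, P4=3, P5=2, P6=3)
step 2: fire t0:  (P0=3, P1=3, P2=2, P3=3, P4=3, P5=2, P6=3) → (P0=6, P1=3, P2=1, P3=2, P4=3, P5=2, P6=3)
step 3: fire t0:  (P0=6, P1=3, P2=1, P3=2, P4=3, P5=2, P6=3) → (P0=9, P1=3, P2=0, P3=1, P4=3, P5=2, P6=3)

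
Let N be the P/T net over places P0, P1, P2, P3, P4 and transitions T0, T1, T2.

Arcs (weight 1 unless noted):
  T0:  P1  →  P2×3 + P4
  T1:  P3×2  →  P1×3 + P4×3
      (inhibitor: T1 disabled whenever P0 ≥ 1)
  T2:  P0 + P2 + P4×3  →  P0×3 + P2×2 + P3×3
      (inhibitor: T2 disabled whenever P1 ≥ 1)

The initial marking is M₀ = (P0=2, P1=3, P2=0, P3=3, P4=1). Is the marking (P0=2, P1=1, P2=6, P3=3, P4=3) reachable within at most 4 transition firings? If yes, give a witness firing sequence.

YES — reachable via ⟨T0, T0⟩ (2 firings)

step 1: fire T0:  (P0=2, P1=3, P2=0, P3=3, P4=1) → (P0=2, P1=2, P2=3, P3=3, P4=2)
step 2: fire T0:  (P0=2, P1=2, P2=3, P3=3, P4=2) → (P0=2, P1=1, P2=6, P3=3, P4=3)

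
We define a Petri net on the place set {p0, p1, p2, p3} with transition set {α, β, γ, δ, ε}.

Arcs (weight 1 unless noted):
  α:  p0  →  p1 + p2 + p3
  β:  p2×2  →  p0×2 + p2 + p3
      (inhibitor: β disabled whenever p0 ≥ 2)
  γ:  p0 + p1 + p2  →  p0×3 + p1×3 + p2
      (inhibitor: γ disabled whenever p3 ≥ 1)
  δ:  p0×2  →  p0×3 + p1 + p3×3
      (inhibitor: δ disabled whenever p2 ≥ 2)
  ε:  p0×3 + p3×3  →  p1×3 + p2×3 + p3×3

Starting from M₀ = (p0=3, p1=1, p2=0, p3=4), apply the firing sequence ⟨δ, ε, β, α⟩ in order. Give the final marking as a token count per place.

(p0=2, p1=6, p2=3, p3=9)

step 1: fire δ:  (p0=3, p1=1, p2=0, p3=4) → (p0=4, p1=2, p2=0, p3=7)
step 2: fire ε:  (p0=4, p1=2, p2=0, p3=7) → (p0=1, p1=5, p2=3, p3=7)
step 3: fire β:  (p0=1, p1=5, p2=3, p3=7) → (p0=3, p1=5, p2=2, p3=8)
step 4: fire α:  (p0=3, p1=5, p2=2, p3=8) → (p0=2, p1=6, p2=3, p3=9)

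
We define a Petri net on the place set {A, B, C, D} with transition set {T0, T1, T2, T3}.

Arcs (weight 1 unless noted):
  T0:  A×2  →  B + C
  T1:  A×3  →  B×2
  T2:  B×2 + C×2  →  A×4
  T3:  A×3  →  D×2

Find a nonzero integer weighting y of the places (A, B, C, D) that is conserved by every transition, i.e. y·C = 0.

y = (A:2, B:3, C:1, D:3)

Incidence matrix C (rows=places, cols=transitions):
       T0   T1   T2   T3
    A  -2   -3    4   -3
    B   1    2   -2    0
    C   1    0   -2    0
    D   0    0    0    2

Candidate y = [2, 3, 1, 3]; check y·C column-wise:
  col T0: 2·-2 + 3·1 + 1·1 + 3·0 = 0
  col T1: 2·-3 + 3·2 + 1·0 + 3·0 = 0
  col T2: 2·4 + 3·-2 + 1·-2 + 3·0 = 0
  col T3: 2·-3 + 3·0 + 1·0 + 3·2 = 0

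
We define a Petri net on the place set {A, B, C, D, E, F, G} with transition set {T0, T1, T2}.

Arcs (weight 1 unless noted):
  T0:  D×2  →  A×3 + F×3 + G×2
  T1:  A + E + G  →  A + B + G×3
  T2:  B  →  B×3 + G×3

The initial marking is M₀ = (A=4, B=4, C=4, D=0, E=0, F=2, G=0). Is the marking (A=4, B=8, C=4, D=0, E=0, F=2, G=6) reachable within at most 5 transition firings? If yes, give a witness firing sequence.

YES — reachable via ⟨T2, T2⟩ (2 firings)

step 1: fire T2:  (A=4, B=4, C=4, D=0, E=0, F=2, G=0) → (A=4, B=6, C=4, D=0, E=0, F=2, G=3)
step 2: fire T2:  (A=4, B=6, C=4, D=0, E=0, F=2, G=3) → (A=4, B=8, C=4, D=0, E=0, F=2, G=6)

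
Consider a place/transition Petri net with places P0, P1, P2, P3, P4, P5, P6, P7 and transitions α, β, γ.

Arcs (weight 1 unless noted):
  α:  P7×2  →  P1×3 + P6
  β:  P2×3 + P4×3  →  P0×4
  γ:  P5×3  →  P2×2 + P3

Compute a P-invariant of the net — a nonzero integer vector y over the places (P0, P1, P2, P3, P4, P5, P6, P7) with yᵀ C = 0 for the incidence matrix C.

y = (P0:3, P1:0, P2:4, P3:-8, P4:0, P5:0, P6:0, P7:0)

Incidence matrix C (rows=places, cols=transitions):
        α    β    γ
   P0   0    4    0
   P1   3    0    0
   P2   0   -3    2
   P3   0    0    1
   P4   0   -3    0
   P5   0    0   -3
   P6   1    0    0
   P7  -2    0    0

Candidate y = [3, 0, 4, -8, 0, 0, 0, 0]; check y·C column-wise:
  col α: 3·0 + 0·3 + 4·0 + -8·0 + 0·1 + 0·-2 = 0
  col β: 3·4 + 4·-3 + -8·0 + 0·-3 = 0
  col γ: 3·0 + 4·2 + -8·1 + 0·-3 = 0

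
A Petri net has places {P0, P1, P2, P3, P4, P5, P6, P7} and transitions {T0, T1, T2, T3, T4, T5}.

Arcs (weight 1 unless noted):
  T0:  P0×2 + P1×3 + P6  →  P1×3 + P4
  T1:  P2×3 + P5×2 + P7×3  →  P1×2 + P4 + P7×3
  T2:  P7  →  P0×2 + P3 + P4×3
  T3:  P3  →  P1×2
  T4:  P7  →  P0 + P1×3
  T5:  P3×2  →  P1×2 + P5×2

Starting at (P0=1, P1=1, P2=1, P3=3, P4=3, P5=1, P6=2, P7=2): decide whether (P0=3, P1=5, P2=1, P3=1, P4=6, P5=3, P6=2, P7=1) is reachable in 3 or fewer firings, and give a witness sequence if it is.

step 1: fire T2:  (P0=1, P1=1, P2=1, P3=3, P4=3, P5=1, P6=2, P7=2) → (P0=3, P1=1, P2=1, P3=4, P4=6, P5=1, P6=2, P7=1)
step 2: fire T3:  (P0=3, P1=1, P2=1, P3=4, P4=6, P5=1, P6=2, P7=1) → (P0=3, P1=3, P2=1, P3=3, P4=6, P5=1, P6=2, P7=1)
step 3: fire T5:  (P0=3, P1=3, P2=1, P3=3, P4=6, P5=1, P6=2, P7=1) → (P0=3, P1=5, P2=1, P3=1, P4=6, P5=3, P6=2, P7=1)

YES — reachable via ⟨T2, T3, T5⟩ (3 firings)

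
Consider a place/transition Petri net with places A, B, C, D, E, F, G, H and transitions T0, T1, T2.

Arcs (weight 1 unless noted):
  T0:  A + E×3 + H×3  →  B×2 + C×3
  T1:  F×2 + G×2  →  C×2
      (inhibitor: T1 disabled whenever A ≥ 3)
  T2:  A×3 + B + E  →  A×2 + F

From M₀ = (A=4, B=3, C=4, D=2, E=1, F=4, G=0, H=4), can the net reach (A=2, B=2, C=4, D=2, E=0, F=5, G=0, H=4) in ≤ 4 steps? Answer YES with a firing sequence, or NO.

NO — not reachable within 4 firings

depth 0: 1 marking
depth 1: 2 markings reached so far
depth 2: 2 markings reached so far
(frontier empty at depth 2; search complete)
target is not among the 2 markings reachable within 4 steps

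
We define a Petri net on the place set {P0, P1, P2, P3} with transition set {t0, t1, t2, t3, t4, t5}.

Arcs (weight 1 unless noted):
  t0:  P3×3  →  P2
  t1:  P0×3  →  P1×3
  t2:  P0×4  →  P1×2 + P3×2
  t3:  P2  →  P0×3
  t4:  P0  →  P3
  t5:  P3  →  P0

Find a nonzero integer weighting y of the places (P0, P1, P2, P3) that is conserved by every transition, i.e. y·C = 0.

Incidence matrix C (rows=places, cols=transitions):
       t0   t1   t2   t3   t4   t5
   P0   0   -3   -4    3   -1    1
   P1   0    3    2    0    0    0
   P2   1    0    0   -1    0    0
   P3  -3    0    2    0    1   -1

Candidate y = [1, 1, 3, 1]; check y·C column-wise:
  col t0: 1·0 + 1·0 + 3·1 + 1·-3 = 0
  col t1: 1·-3 + 1·3 + 3·0 + 1·0 = 0
  col t2: 1·-4 + 1·2 + 3·0 + 1·2 = 0
  col t3: 1·3 + 1·0 + 3·-1 + 1·0 = 0
  col t4: 1·-1 + 1·0 + 3·0 + 1·1 = 0
  col t5: 1·1 + 1·0 + 3·0 + 1·-1 = 0

y = (P0:1, P1:1, P2:3, P3:1)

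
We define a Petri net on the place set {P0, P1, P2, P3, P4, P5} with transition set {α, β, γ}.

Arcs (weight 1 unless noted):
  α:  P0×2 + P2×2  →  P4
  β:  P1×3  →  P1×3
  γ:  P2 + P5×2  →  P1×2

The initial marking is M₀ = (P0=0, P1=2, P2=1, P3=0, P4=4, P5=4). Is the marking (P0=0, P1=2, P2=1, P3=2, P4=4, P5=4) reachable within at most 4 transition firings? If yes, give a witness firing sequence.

depth 0: 1 marking
depth 1: 2 markings reached so far
depth 2: 2 markings reached so far
(frontier empty at depth 2; search complete)
target is not among the 2 markings reachable within 4 steps

NO — not reachable within 4 firings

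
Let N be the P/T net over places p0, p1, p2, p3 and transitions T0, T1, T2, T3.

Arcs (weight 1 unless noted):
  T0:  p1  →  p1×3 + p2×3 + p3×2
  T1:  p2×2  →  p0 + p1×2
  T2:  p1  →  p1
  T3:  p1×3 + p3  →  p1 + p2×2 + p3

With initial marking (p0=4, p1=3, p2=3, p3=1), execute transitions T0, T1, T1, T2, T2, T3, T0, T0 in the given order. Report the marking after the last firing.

step 1: fire T0:  (p0=4, p1=3, p2=3, p3=1) → (p0=4, p1=5, p2=6, p3=3)
step 2: fire T1:  (p0=4, p1=5, p2=6, p3=3) → (p0=5, p1=7, p2=4, p3=3)
step 3: fire T1:  (p0=5, p1=7, p2=4, p3=3) → (p0=6, p1=9, p2=2, p3=3)
step 4: fire T2:  (p0=6, p1=9, p2=2, p3=3) → (p0=6, p1=9, p2=2, p3=3)
step 5: fire T2:  (p0=6, p1=9, p2=2, p3=3) → (p0=6, p1=9, p2=2, p3=3)
step 6: fire T3:  (p0=6, p1=9, p2=2, p3=3) → (p0=6, p1=7, p2=4, p3=3)
step 7: fire T0:  (p0=6, p1=7, p2=4, p3=3) → (p0=6, p1=9, p2=7, p3=5)
step 8: fire T0:  (p0=6, p1=9, p2=7, p3=5) → (p0=6, p1=11, p2=10, p3=7)

(p0=6, p1=11, p2=10, p3=7)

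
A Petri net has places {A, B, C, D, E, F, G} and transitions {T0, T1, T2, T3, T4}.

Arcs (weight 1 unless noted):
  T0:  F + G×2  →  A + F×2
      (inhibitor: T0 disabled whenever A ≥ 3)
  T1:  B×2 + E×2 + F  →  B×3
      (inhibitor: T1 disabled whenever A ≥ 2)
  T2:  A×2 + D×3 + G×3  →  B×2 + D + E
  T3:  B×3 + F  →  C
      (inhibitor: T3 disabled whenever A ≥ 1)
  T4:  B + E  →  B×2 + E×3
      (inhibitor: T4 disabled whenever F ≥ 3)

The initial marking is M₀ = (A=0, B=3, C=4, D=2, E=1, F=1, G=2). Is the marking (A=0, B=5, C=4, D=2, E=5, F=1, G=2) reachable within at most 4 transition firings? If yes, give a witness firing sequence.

YES — reachable via ⟨T4, T4⟩ (2 firings)

step 1: fire T4:  (A=0, B=3, C=4, D=2, E=1, F=1, G=2) → (A=0, B=4, C=4, D=2, E=3, F=1, G=2)
step 2: fire T4:  (A=0, B=4, C=4, D=2, E=3, F=1, G=2) → (A=0, B=5, C=4, D=2, E=5, F=1, G=2)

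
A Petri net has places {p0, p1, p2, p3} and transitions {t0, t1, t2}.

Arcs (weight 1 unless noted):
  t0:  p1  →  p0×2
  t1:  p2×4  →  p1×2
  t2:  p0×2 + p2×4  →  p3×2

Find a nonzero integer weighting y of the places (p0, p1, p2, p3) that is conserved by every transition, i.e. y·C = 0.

y = (p0:1, p1:2, p2:1, p3:3)

Incidence matrix C (rows=places, cols=transitions):
       t0   t1   t2
   p0   2    0   -2
   p1  -1    2    0
   p2   0   -4   -4
   p3   0    0    2

Candidate y = [1, 2, 1, 3]; check y·C column-wise:
  col t0: 1·2 + 2·-1 + 1·0 + 3·0 = 0
  col t1: 1·0 + 2·2 + 1·-4 + 3·0 = 0
  col t2: 1·-2 + 2·0 + 1·-4 + 3·2 = 0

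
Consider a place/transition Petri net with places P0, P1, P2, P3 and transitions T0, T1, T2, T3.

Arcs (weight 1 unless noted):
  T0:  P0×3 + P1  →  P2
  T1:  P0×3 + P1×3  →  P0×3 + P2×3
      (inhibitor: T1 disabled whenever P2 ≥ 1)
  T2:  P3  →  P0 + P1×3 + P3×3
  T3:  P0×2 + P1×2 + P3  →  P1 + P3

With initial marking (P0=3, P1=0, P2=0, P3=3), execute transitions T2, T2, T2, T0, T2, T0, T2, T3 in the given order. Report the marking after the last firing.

(P0=0, P1=12, P2=2, P3=13)

step 1: fire T2:  (P0=3, P1=0, P2=0, P3=3) → (P0=4, P1=3, P2=0, P3=5)
step 2: fire T2:  (P0=4, P1=3, P2=0, P3=5) → (P0=5, P1=6, P2=0, P3=7)
step 3: fire T2:  (P0=5, P1=6, P2=0, P3=7) → (P0=6, P1=9, P2=0, P3=9)
step 4: fire T0:  (P0=6, P1=9, P2=0, P3=9) → (P0=3, P1=8, P2=1, P3=9)
step 5: fire T2:  (P0=3, P1=8, P2=1, P3=9) → (P0=4, P1=11, P2=1, P3=11)
step 6: fire T0:  (P0=4, P1=11, P2=1, P3=11) → (P0=1, P1=10, P2=2, P3=11)
step 7: fire T2:  (P0=1, P1=10, P2=2, P3=11) → (P0=2, P1=13, P2=2, P3=13)
step 8: fire T3:  (P0=2, P1=13, P2=2, P3=13) → (P0=0, P1=12, P2=2, P3=13)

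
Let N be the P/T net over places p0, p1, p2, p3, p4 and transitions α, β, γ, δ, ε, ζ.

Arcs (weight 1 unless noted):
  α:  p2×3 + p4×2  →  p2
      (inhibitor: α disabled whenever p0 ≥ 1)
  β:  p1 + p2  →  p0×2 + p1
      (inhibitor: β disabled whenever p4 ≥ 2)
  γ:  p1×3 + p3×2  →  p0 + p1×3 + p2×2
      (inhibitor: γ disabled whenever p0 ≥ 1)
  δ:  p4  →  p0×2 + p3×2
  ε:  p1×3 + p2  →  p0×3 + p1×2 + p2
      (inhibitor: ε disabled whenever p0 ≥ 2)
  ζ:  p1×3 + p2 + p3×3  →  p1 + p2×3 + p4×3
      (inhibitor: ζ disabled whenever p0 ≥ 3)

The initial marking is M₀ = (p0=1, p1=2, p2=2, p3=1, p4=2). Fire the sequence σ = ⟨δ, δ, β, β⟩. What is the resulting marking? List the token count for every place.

(p0=9, p1=2, p2=0, p3=5, p4=0)

step 1: fire δ:  (p0=1, p1=2, p2=2, p3=1, p4=2) → (p0=3, p1=2, p2=2, p3=3, p4=1)
step 2: fire δ:  (p0=3, p1=2, p2=2, p3=3, p4=1) → (p0=5, p1=2, p2=2, p3=5, p4=0)
step 3: fire β:  (p0=5, p1=2, p2=2, p3=5, p4=0) → (p0=7, p1=2, p2=1, p3=5, p4=0)
step 4: fire β:  (p0=7, p1=2, p2=1, p3=5, p4=0) → (p0=9, p1=2, p2=0, p3=5, p4=0)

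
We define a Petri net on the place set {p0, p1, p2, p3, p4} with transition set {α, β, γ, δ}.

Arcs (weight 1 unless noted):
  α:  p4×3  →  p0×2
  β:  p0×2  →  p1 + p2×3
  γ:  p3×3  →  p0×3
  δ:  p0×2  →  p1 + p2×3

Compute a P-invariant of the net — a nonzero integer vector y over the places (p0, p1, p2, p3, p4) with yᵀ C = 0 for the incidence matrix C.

Incidence matrix C (rows=places, cols=transitions):
        α    β    γ    δ
   p0   2   -2    3   -2
   p1   0    1    0    1
   p2   0    3    0    3
   p3   0    0   -3    0
   p4  -3    0    0    0

Candidate y = [0, 3, -1, 0, 0]; check y·C column-wise:
  col α: 0·2 + 3·0 + -1·0 + 0·-3 = 0
  col β: 0·-2 + 3·1 + -1·3 = 0
  col γ: 0·3 + 3·0 + -1·0 + 0·-3 = 0
  col δ: 0·-2 + 3·1 + -1·3 = 0

y = (p0:0, p1:3, p2:-1, p3:0, p4:0)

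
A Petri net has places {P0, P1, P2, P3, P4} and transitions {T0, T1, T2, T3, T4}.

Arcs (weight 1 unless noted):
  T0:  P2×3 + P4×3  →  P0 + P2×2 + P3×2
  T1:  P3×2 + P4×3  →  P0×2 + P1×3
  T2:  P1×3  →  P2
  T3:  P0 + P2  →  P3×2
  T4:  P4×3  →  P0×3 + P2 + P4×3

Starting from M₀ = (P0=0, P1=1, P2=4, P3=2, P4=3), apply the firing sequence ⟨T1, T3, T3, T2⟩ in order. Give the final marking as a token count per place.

step 1: fire T1:  (P0=0, P1=1, P2=4, P3=2, P4=3) → (P0=2, P1=4, P2=4, P3=0, P4=0)
step 2: fire T3:  (P0=2, P1=4, P2=4, P3=0, P4=0) → (P0=1, P1=4, P2=3, P3=2, P4=0)
step 3: fire T3:  (P0=1, P1=4, P2=3, P3=2, P4=0) → (P0=0, P1=4, P2=2, P3=4, P4=0)
step 4: fire T2:  (P0=0, P1=4, P2=2, P3=4, P4=0) → (P0=0, P1=1, P2=3, P3=4, P4=0)

(P0=0, P1=1, P2=3, P3=4, P4=0)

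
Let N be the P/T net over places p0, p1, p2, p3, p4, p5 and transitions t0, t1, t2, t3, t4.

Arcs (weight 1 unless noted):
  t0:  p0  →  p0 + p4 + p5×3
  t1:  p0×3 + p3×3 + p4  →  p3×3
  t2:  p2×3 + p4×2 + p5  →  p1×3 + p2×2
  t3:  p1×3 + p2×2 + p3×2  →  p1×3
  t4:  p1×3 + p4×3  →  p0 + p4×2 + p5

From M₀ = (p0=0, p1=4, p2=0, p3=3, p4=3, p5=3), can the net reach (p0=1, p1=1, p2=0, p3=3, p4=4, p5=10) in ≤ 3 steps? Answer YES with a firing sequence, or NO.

YES — reachable via ⟨t4, t0, t0⟩ (3 firings)

step 1: fire t4:  (p0=0, p1=4, p2=0, p3=3, p4=3, p5=3) → (p0=1, p1=1, p2=0, p3=3, p4=2, p5=4)
step 2: fire t0:  (p0=1, p1=1, p2=0, p3=3, p4=2, p5=4) → (p0=1, p1=1, p2=0, p3=3, p4=3, p5=7)
step 3: fire t0:  (p0=1, p1=1, p2=0, p3=3, p4=3, p5=7) → (p0=1, p1=1, p2=0, p3=3, p4=4, p5=10)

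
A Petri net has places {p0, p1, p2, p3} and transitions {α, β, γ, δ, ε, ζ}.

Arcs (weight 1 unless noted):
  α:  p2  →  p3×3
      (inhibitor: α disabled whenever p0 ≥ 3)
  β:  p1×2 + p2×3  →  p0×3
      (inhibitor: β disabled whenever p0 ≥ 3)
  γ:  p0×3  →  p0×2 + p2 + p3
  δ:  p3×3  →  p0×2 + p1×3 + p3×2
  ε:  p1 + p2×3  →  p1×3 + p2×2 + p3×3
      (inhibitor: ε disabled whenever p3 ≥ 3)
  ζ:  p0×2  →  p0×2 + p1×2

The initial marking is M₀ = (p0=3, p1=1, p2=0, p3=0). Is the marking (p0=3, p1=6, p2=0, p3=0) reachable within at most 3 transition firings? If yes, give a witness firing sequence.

depth 0: 1 marking
depth 1: 3 markings reached so far
depth 2: 6 markings reached so far
depth 3: 10 markings reached so far
target is not among the 10 markings reachable within 3 steps

NO — not reachable within 3 firings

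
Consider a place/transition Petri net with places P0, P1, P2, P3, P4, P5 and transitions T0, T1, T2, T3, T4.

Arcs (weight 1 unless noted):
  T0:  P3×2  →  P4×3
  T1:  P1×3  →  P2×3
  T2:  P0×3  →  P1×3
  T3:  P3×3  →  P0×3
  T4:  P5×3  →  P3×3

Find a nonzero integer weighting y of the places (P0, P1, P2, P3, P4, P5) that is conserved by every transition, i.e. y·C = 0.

Incidence matrix C (rows=places, cols=transitions):
       T0   T1   T2   T3   T4
   P0   0    0   -3    3    0
   P1   0   -3    3    0    0
   P2   0    3    0    0    0
   P3  -2    0    0   -3    3
   P4   3    0    0    0    0
   P5   0    0    0    0   -3

Candidate y = [3, 3, 3, 3, 2, 3]; check y·C column-wise:
  col T0: 3·0 + 3·0 + 3·0 + 3·-2 + 2·3 + 3·0 = 0
  col T1: 3·0 + 3·-3 + 3·3 + 3·0 + 2·0 + 3·0 = 0
  col T2: 3·-3 + 3·3 + 3·0 + 3·0 + 2·0 + 3·0 = 0
  col T3: 3·3 + 3·0 + 3·0 + 3·-3 + 2·0 + 3·0 = 0
  col T4: 3·0 + 3·0 + 3·0 + 3·3 + 2·0 + 3·-3 = 0

y = (P0:3, P1:3, P2:3, P3:3, P4:2, P5:3)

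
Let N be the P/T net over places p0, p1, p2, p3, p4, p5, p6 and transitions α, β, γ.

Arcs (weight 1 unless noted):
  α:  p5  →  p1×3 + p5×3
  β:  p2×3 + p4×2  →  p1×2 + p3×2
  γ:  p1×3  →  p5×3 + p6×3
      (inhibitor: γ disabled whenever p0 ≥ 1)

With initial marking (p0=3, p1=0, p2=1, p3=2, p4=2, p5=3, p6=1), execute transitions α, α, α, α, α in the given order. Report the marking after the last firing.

step 1: fire α:  (p0=3, p1=0, p2=1, p3=2, p4=2, p5=3, p6=1) → (p0=3, p1=3, p2=1, p3=2, p4=2, p5=5, p6=1)
step 2: fire α:  (p0=3, p1=3, p2=1, p3=2, p4=2, p5=5, p6=1) → (p0=3, p1=6, p2=1, p3=2, p4=2, p5=7, p6=1)
step 3: fire α:  (p0=3, p1=6, p2=1, p3=2, p4=2, p5=7, p6=1) → (p0=3, p1=9, p2=1, p3=2, p4=2, p5=9, p6=1)
step 4: fire α:  (p0=3, p1=9, p2=1, p3=2, p4=2, p5=9, p6=1) → (p0=3, p1=12, p2=1, p3=2, p4=2, p5=11, p6=1)
step 5: fire α:  (p0=3, p1=12, p2=1, p3=2, p4=2, p5=11, p6=1) → (p0=3, p1=15, p2=1, p3=2, p4=2, p5=13, p6=1)

(p0=3, p1=15, p2=1, p3=2, p4=2, p5=13, p6=1)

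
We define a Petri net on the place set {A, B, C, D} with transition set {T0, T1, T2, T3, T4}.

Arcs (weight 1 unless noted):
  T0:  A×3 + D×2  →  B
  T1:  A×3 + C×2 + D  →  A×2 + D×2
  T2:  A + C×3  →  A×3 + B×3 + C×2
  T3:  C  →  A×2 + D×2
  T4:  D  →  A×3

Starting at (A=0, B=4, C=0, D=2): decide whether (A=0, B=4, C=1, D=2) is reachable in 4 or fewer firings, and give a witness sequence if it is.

depth 0: 1 marking
depth 1: 2 markings reached so far
depth 2: 3 markings reached so far
depth 3: 3 markings reached so far
(frontier empty at depth 3; search complete)
target is not among the 3 markings reachable within 4 steps

NO — not reachable within 4 firings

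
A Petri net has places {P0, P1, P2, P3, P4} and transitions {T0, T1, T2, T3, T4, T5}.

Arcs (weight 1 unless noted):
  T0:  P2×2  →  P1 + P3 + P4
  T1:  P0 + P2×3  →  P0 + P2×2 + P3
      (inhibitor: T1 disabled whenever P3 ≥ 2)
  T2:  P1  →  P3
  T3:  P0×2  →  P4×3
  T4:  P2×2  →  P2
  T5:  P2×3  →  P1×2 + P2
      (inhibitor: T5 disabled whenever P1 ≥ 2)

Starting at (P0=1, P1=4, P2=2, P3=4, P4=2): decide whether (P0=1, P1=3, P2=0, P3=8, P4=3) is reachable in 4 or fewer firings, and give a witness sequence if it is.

NO — not reachable within 4 firings

depth 0: 1 marking
depth 1: 4 markings reached so far
depth 2: 7 markings reached so far
depth 3: 10 markings reached so far
depth 4: 13 markings reached so far
target is not among the 13 markings reachable within 4 steps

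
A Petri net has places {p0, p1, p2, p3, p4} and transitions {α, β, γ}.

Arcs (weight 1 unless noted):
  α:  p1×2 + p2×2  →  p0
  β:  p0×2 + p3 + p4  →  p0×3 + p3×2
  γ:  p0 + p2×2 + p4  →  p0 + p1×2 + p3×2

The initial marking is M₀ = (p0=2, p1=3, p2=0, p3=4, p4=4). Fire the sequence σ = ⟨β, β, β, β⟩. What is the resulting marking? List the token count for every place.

step 1: fire β:  (p0=2, p1=3, p2=0, p3=4, p4=4) → (p0=3, p1=3, p2=0, p3=5, p4=3)
step 2: fire β:  (p0=3, p1=3, p2=0, p3=5, p4=3) → (p0=4, p1=3, p2=0, p3=6, p4=2)
step 3: fire β:  (p0=4, p1=3, p2=0, p3=6, p4=2) → (p0=5, p1=3, p2=0, p3=7, p4=1)
step 4: fire β:  (p0=5, p1=3, p2=0, p3=7, p4=1) → (p0=6, p1=3, p2=0, p3=8, p4=0)

(p0=6, p1=3, p2=0, p3=8, p4=0)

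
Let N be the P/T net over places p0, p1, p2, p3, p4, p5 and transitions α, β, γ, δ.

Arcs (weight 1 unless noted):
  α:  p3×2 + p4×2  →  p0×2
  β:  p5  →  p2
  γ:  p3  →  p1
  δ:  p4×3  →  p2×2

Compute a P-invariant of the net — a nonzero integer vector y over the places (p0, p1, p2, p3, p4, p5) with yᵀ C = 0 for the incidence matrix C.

y = (p0:1, p1:1, p2:0, p3:1, p4:0, p5:0)

Incidence matrix C (rows=places, cols=transitions):
        α    β    γ    δ
   p0   2    0    0    0
   p1   0    0    1    0
   p2   0    1    0    2
   p3  -2    0   -1    0
   p4  -2    0    0   -3
   p5   0   -1    0    0

Candidate y = [1, 1, 0, 1, 0, 0]; check y·C column-wise:
  col α: 1·2 + 1·0 + 1·-2 + 0·-2 = 0
  col β: 1·0 + 1·0 + 0·1 + 1·0 + 0·-1 = 0
  col γ: 1·0 + 1·1 + 1·-1 = 0
  col δ: 1·0 + 1·0 + 0·2 + 1·0 + 0·-3 = 0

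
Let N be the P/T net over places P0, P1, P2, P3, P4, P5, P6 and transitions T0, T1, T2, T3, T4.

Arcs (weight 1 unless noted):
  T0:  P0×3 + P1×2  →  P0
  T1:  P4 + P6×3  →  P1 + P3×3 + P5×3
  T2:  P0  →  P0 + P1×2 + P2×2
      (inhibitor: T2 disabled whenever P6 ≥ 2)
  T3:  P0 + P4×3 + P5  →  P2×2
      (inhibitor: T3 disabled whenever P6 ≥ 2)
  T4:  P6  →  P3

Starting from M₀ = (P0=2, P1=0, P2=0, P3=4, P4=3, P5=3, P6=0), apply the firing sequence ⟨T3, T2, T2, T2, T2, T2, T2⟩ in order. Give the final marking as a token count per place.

(P0=1, P1=12, P2=14, P3=4, P4=0, P5=2, P6=0)

step 1: fire T3:  (P0=2, P1=0, P2=0, P3=4, P4=3, P5=3, P6=0) → (P0=1, P1=0, P2=2, P3=4, P4=0, P5=2, P6=0)
step 2: fire T2:  (P0=1, P1=0, P2=2, P3=4, P4=0, P5=2, P6=0) → (P0=1, P1=2, P2=4, P3=4, P4=0, P5=2, P6=0)
step 3: fire T2:  (P0=1, P1=2, P2=4, P3=4, P4=0, P5=2, P6=0) → (P0=1, P1=4, P2=6, P3=4, P4=0, P5=2, P6=0)
step 4: fire T2:  (P0=1, P1=4, P2=6, P3=4, P4=0, P5=2, P6=0) → (P0=1, P1=6, P2=8, P3=4, P4=0, P5=2, P6=0)
step 5: fire T2:  (P0=1, P1=6, P2=8, P3=4, P4=0, P5=2, P6=0) → (P0=1, P1=8, P2=10, P3=4, P4=0, P5=2, P6=0)
step 6: fire T2:  (P0=1, P1=8, P2=10, P3=4, P4=0, P5=2, P6=0) → (P0=1, P1=10, P2=12, P3=4, P4=0, P5=2, P6=0)
step 7: fire T2:  (P0=1, P1=10, P2=12, P3=4, P4=0, P5=2, P6=0) → (P0=1, P1=12, P2=14, P3=4, P4=0, P5=2, P6=0)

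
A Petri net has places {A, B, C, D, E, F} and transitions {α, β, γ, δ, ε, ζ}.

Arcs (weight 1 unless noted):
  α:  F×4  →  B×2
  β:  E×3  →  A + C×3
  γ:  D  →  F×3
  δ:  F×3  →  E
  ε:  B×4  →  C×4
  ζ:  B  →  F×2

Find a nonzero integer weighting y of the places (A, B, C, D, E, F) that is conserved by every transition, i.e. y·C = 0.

Incidence matrix C (rows=places, cols=transitions):
        α    β    γ    δ    ε    ζ
    A   0    1    0    0    0    0
    B   2    0    0    0   -4   -1
    C   0    3    0    0    4    0
    D   0    0   -1    0    0    0
    E   0   -3    0    1    0    0
    F  -4    0    3   -3    0    2

Candidate y = [3, 2, 2, 3, 3, 1]; check y·C column-wise:
  col α: 3·0 + 2·2 + 2·0 + 3·0 + 3·0 + 1·-4 = 0
  col β: 3·1 + 2·0 + 2·3 + 3·0 + 3·-3 + 1·0 = 0
  col γ: 3·0 + 2·0 + 2·0 + 3·-1 + 3·0 + 1·3 = 0
  col δ: 3·0 + 2·0 + 2·0 + 3·0 + 3·1 + 1·-3 = 0
  col ε: 3·0 + 2·-4 + 2·4 + 3·0 + 3·0 + 1·0 = 0
  col ζ: 3·0 + 2·-1 + 2·0 + 3·0 + 3·0 + 1·2 = 0

y = (A:3, B:2, C:2, D:3, E:3, F:1)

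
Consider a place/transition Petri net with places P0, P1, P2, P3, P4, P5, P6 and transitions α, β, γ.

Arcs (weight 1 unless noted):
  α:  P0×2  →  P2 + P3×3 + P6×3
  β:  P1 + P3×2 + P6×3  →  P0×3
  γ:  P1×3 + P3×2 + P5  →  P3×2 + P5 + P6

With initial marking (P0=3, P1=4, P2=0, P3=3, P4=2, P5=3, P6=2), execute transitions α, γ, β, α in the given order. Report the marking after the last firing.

(P0=2, P1=0, P2=2, P3=7, P4=2, P5=3, P6=6)

step 1: fire α:  (P0=3, P1=4, P2=0, P3=3, P4=2, P5=3, P6=2) → (P0=1, P1=4, P2=1, P3=6, P4=2, P5=3, P6=5)
step 2: fire γ:  (P0=1, P1=4, P2=1, P3=6, P4=2, P5=3, P6=5) → (P0=1, P1=1, P2=1, P3=6, P4=2, P5=3, P6=6)
step 3: fire β:  (P0=1, P1=1, P2=1, P3=6, P4=2, P5=3, P6=6) → (P0=4, P1=0, P2=1, P3=4, P4=2, P5=3, P6=3)
step 4: fire α:  (P0=4, P1=0, P2=1, P3=4, P4=2, P5=3, P6=3) → (P0=2, P1=0, P2=2, P3=7, P4=2, P5=3, P6=6)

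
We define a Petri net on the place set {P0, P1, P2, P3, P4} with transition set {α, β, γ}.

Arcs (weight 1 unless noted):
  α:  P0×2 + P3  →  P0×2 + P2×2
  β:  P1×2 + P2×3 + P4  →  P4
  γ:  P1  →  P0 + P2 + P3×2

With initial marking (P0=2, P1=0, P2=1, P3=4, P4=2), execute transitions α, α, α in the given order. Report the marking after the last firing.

step 1: fire α:  (P0=2, P1=0, P2=1, P3=4, P4=2) → (P0=2, P1=0, P2=3, P3=3, P4=2)
step 2: fire α:  (P0=2, P1=0, P2=3, P3=3, P4=2) → (P0=2, P1=0, P2=5, P3=2, P4=2)
step 3: fire α:  (P0=2, P1=0, P2=5, P3=2, P4=2) → (P0=2, P1=0, P2=7, P3=1, P4=2)

(P0=2, P1=0, P2=7, P3=1, P4=2)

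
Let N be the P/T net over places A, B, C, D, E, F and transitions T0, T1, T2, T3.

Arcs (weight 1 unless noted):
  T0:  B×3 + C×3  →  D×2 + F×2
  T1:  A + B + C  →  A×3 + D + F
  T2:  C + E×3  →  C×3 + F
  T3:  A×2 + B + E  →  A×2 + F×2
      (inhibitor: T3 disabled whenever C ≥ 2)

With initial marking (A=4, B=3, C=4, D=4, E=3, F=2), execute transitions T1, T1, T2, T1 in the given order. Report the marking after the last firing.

step 1: fire T1:  (A=4, B=3, C=4, D=4, E=3, F=2) → (A=6, B=2, C=3, D=5, E=3, F=3)
step 2: fire T1:  (A=6, B=2, C=3, D=5, E=3, F=3) → (A=8, B=1, C=2, D=6, E=3, F=4)
step 3: fire T2:  (A=8, B=1, C=2, D=6, E=3, F=4) → (A=8, B=1, C=4, D=6, E=0, F=5)
step 4: fire T1:  (A=8, B=1, C=4, D=6, E=0, F=5) → (A=10, B=0, C=3, D=7, E=0, F=6)

(A=10, B=0, C=3, D=7, E=0, F=6)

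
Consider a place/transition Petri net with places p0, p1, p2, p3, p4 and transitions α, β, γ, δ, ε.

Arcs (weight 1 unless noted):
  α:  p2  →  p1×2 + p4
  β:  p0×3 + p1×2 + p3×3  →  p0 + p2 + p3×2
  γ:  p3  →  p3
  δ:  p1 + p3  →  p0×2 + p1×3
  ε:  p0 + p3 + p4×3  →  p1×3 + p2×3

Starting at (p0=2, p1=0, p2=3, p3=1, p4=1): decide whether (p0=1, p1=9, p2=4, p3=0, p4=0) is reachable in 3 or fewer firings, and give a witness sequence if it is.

depth 0: 1 marking
depth 1: 2 markings reached so far
depth 2: 4 markings reached so far
depth 3: 7 markings reached so far
target is not among the 7 markings reachable within 3 steps

NO — not reachable within 3 firings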